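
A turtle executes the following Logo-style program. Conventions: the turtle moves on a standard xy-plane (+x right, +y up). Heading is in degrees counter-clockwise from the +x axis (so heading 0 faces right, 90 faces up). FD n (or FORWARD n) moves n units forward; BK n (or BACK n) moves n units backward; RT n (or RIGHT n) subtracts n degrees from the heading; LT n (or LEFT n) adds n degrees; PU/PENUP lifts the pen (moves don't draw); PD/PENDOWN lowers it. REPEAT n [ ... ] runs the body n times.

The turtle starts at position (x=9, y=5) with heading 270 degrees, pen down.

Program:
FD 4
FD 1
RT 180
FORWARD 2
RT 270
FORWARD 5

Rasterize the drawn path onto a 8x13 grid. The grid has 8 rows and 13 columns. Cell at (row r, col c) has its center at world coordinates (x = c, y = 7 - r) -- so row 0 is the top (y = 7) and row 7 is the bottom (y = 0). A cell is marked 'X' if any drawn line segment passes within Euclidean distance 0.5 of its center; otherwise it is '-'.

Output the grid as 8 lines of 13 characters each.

Answer: -------------
-------------
---------X---
---------X---
---------X---
----XXXXXX---
---------X---
---------X---

Derivation:
Segment 0: (9,5) -> (9,1)
Segment 1: (9,1) -> (9,0)
Segment 2: (9,0) -> (9,2)
Segment 3: (9,2) -> (4,2)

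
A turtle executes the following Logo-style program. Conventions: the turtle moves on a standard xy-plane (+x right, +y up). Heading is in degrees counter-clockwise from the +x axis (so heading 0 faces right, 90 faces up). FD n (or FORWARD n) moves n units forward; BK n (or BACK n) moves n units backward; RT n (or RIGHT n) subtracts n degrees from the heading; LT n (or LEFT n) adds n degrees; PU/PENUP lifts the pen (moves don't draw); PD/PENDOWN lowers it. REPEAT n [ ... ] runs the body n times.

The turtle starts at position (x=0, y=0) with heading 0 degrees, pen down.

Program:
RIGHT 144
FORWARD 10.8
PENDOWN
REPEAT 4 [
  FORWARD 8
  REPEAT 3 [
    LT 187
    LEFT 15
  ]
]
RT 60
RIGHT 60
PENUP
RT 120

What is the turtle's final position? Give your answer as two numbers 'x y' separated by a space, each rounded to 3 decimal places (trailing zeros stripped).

Executing turtle program step by step:
Start: pos=(0,0), heading=0, pen down
RT 144: heading 0 -> 216
FD 10.8: (0,0) -> (-8.737,-6.348) [heading=216, draw]
PD: pen down
REPEAT 4 [
  -- iteration 1/4 --
  FD 8: (-8.737,-6.348) -> (-15.21,-11.05) [heading=216, draw]
  REPEAT 3 [
    -- iteration 1/3 --
    LT 187: heading 216 -> 43
    LT 15: heading 43 -> 58
    -- iteration 2/3 --
    LT 187: heading 58 -> 245
    LT 15: heading 245 -> 260
    -- iteration 3/3 --
    LT 187: heading 260 -> 87
    LT 15: heading 87 -> 102
  ]
  -- iteration 2/4 --
  FD 8: (-15.21,-11.05) -> (-16.873,-3.225) [heading=102, draw]
  REPEAT 3 [
    -- iteration 1/3 --
    LT 187: heading 102 -> 289
    LT 15: heading 289 -> 304
    -- iteration 2/3 --
    LT 187: heading 304 -> 131
    LT 15: heading 131 -> 146
    -- iteration 3/3 --
    LT 187: heading 146 -> 333
    LT 15: heading 333 -> 348
  ]
  -- iteration 3/4 --
  FD 8: (-16.873,-3.225) -> (-9.048,-4.888) [heading=348, draw]
  REPEAT 3 [
    -- iteration 1/3 --
    LT 187: heading 348 -> 175
    LT 15: heading 175 -> 190
    -- iteration 2/3 --
    LT 187: heading 190 -> 17
    LT 15: heading 17 -> 32
    -- iteration 3/3 --
    LT 187: heading 32 -> 219
    LT 15: heading 219 -> 234
  ]
  -- iteration 4/4 --
  FD 8: (-9.048,-4.888) -> (-13.75,-11.361) [heading=234, draw]
  REPEAT 3 [
    -- iteration 1/3 --
    LT 187: heading 234 -> 61
    LT 15: heading 61 -> 76
    -- iteration 2/3 --
    LT 187: heading 76 -> 263
    LT 15: heading 263 -> 278
    -- iteration 3/3 --
    LT 187: heading 278 -> 105
    LT 15: heading 105 -> 120
  ]
]
RT 60: heading 120 -> 60
RT 60: heading 60 -> 0
PU: pen up
RT 120: heading 0 -> 240
Final: pos=(-13.75,-11.361), heading=240, 5 segment(s) drawn

Answer: -13.75 -11.361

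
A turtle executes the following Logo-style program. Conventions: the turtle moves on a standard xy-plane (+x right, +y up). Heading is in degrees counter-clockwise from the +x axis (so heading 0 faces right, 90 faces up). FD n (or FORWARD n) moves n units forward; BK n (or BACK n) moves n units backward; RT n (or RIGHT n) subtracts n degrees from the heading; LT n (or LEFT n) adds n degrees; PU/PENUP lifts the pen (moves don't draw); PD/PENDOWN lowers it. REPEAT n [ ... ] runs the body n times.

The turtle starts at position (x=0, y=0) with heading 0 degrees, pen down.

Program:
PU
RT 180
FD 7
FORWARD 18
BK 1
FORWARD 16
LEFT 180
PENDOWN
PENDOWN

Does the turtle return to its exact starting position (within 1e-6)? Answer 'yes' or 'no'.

Answer: no

Derivation:
Executing turtle program step by step:
Start: pos=(0,0), heading=0, pen down
PU: pen up
RT 180: heading 0 -> 180
FD 7: (0,0) -> (-7,0) [heading=180, move]
FD 18: (-7,0) -> (-25,0) [heading=180, move]
BK 1: (-25,0) -> (-24,0) [heading=180, move]
FD 16: (-24,0) -> (-40,0) [heading=180, move]
LT 180: heading 180 -> 0
PD: pen down
PD: pen down
Final: pos=(-40,0), heading=0, 0 segment(s) drawn

Start position: (0, 0)
Final position: (-40, 0)
Distance = 40; >= 1e-6 -> NOT closed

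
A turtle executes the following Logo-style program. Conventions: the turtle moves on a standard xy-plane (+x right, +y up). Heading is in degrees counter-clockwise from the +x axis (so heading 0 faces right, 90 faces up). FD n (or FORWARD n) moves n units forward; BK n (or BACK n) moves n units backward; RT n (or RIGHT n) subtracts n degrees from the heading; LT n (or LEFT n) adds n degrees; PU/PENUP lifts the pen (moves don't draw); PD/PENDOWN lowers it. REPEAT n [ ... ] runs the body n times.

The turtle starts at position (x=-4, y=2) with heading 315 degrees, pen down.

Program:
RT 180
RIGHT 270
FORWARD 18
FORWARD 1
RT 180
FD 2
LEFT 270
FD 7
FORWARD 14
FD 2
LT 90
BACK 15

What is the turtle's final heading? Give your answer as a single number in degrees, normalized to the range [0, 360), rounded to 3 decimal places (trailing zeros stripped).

Answer: 45

Derivation:
Executing turtle program step by step:
Start: pos=(-4,2), heading=315, pen down
RT 180: heading 315 -> 135
RT 270: heading 135 -> 225
FD 18: (-4,2) -> (-16.728,-10.728) [heading=225, draw]
FD 1: (-16.728,-10.728) -> (-17.435,-11.435) [heading=225, draw]
RT 180: heading 225 -> 45
FD 2: (-17.435,-11.435) -> (-16.021,-10.021) [heading=45, draw]
LT 270: heading 45 -> 315
FD 7: (-16.021,-10.021) -> (-11.071,-14.971) [heading=315, draw]
FD 14: (-11.071,-14.971) -> (-1.172,-24.87) [heading=315, draw]
FD 2: (-1.172,-24.87) -> (0.243,-26.284) [heading=315, draw]
LT 90: heading 315 -> 45
BK 15: (0.243,-26.284) -> (-10.364,-36.891) [heading=45, draw]
Final: pos=(-10.364,-36.891), heading=45, 7 segment(s) drawn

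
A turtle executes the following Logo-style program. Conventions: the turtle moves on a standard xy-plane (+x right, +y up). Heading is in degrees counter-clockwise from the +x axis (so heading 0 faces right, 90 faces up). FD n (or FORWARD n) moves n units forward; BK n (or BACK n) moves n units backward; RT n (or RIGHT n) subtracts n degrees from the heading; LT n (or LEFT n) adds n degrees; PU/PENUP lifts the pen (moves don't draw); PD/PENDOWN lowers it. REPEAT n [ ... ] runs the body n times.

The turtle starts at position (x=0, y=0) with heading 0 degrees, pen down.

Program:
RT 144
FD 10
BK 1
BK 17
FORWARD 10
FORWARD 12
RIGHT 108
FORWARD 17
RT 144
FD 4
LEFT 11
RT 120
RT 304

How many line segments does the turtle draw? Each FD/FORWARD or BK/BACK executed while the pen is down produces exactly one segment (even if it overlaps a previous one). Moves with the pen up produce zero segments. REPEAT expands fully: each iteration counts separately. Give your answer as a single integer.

Answer: 7

Derivation:
Executing turtle program step by step:
Start: pos=(0,0), heading=0, pen down
RT 144: heading 0 -> 216
FD 10: (0,0) -> (-8.09,-5.878) [heading=216, draw]
BK 1: (-8.09,-5.878) -> (-7.281,-5.29) [heading=216, draw]
BK 17: (-7.281,-5.29) -> (6.472,4.702) [heading=216, draw]
FD 10: (6.472,4.702) -> (-1.618,-1.176) [heading=216, draw]
FD 12: (-1.618,-1.176) -> (-11.326,-8.229) [heading=216, draw]
RT 108: heading 216 -> 108
FD 17: (-11.326,-8.229) -> (-16.58,7.939) [heading=108, draw]
RT 144: heading 108 -> 324
FD 4: (-16.58,7.939) -> (-13.343,5.588) [heading=324, draw]
LT 11: heading 324 -> 335
RT 120: heading 335 -> 215
RT 304: heading 215 -> 271
Final: pos=(-13.343,5.588), heading=271, 7 segment(s) drawn
Segments drawn: 7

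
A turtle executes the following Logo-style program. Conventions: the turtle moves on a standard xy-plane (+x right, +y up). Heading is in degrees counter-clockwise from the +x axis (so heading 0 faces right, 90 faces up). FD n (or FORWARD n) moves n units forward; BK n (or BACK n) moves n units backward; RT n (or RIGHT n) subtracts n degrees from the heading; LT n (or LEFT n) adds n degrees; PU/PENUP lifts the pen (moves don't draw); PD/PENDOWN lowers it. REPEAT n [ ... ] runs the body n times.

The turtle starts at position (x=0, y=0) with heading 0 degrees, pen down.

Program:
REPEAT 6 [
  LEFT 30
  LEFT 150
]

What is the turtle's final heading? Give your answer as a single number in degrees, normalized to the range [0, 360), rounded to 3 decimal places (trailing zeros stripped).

Answer: 0

Derivation:
Executing turtle program step by step:
Start: pos=(0,0), heading=0, pen down
REPEAT 6 [
  -- iteration 1/6 --
  LT 30: heading 0 -> 30
  LT 150: heading 30 -> 180
  -- iteration 2/6 --
  LT 30: heading 180 -> 210
  LT 150: heading 210 -> 0
  -- iteration 3/6 --
  LT 30: heading 0 -> 30
  LT 150: heading 30 -> 180
  -- iteration 4/6 --
  LT 30: heading 180 -> 210
  LT 150: heading 210 -> 0
  -- iteration 5/6 --
  LT 30: heading 0 -> 30
  LT 150: heading 30 -> 180
  -- iteration 6/6 --
  LT 30: heading 180 -> 210
  LT 150: heading 210 -> 0
]
Final: pos=(0,0), heading=0, 0 segment(s) drawn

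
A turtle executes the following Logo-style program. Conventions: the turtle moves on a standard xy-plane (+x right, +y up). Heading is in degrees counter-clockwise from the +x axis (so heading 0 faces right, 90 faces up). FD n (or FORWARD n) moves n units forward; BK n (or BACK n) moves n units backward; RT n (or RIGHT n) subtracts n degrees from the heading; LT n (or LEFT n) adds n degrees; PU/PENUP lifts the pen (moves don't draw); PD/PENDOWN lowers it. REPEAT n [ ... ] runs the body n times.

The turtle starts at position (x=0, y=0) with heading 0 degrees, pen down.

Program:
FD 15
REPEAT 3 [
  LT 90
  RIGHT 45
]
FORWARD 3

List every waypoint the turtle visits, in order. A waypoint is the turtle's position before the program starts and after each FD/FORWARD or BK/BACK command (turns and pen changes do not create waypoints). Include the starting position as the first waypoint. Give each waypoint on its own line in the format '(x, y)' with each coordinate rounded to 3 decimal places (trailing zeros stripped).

Executing turtle program step by step:
Start: pos=(0,0), heading=0, pen down
FD 15: (0,0) -> (15,0) [heading=0, draw]
REPEAT 3 [
  -- iteration 1/3 --
  LT 90: heading 0 -> 90
  RT 45: heading 90 -> 45
  -- iteration 2/3 --
  LT 90: heading 45 -> 135
  RT 45: heading 135 -> 90
  -- iteration 3/3 --
  LT 90: heading 90 -> 180
  RT 45: heading 180 -> 135
]
FD 3: (15,0) -> (12.879,2.121) [heading=135, draw]
Final: pos=(12.879,2.121), heading=135, 2 segment(s) drawn
Waypoints (3 total):
(0, 0)
(15, 0)
(12.879, 2.121)

Answer: (0, 0)
(15, 0)
(12.879, 2.121)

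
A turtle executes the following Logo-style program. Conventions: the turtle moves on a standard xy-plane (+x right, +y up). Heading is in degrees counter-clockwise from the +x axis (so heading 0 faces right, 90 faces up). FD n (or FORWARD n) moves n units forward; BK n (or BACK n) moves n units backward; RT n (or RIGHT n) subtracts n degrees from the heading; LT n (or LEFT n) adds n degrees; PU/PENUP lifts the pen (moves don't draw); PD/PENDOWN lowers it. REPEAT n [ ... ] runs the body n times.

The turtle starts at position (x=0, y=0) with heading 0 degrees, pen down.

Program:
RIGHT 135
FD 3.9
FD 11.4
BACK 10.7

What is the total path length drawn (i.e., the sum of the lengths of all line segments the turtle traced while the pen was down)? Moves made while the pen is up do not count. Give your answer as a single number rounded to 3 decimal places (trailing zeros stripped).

Answer: 26

Derivation:
Executing turtle program step by step:
Start: pos=(0,0), heading=0, pen down
RT 135: heading 0 -> 225
FD 3.9: (0,0) -> (-2.758,-2.758) [heading=225, draw]
FD 11.4: (-2.758,-2.758) -> (-10.819,-10.819) [heading=225, draw]
BK 10.7: (-10.819,-10.819) -> (-3.253,-3.253) [heading=225, draw]
Final: pos=(-3.253,-3.253), heading=225, 3 segment(s) drawn

Segment lengths:
  seg 1: (0,0) -> (-2.758,-2.758), length = 3.9
  seg 2: (-2.758,-2.758) -> (-10.819,-10.819), length = 11.4
  seg 3: (-10.819,-10.819) -> (-3.253,-3.253), length = 10.7
Total = 26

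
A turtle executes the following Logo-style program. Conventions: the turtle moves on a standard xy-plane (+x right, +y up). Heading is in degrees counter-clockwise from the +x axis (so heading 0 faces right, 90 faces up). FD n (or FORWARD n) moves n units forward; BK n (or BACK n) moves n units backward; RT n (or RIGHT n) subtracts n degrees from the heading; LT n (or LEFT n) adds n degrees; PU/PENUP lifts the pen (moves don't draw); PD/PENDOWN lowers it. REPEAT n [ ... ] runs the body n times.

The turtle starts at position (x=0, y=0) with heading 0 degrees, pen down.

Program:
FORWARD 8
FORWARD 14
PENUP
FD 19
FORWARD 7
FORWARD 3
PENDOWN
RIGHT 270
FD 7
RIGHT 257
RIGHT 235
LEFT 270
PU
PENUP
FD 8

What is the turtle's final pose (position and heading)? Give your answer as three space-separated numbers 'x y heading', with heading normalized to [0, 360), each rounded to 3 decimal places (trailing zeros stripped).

Executing turtle program step by step:
Start: pos=(0,0), heading=0, pen down
FD 8: (0,0) -> (8,0) [heading=0, draw]
FD 14: (8,0) -> (22,0) [heading=0, draw]
PU: pen up
FD 19: (22,0) -> (41,0) [heading=0, move]
FD 7: (41,0) -> (48,0) [heading=0, move]
FD 3: (48,0) -> (51,0) [heading=0, move]
PD: pen down
RT 270: heading 0 -> 90
FD 7: (51,0) -> (51,7) [heading=90, draw]
RT 257: heading 90 -> 193
RT 235: heading 193 -> 318
LT 270: heading 318 -> 228
PU: pen up
PU: pen up
FD 8: (51,7) -> (45.647,1.055) [heading=228, move]
Final: pos=(45.647,1.055), heading=228, 3 segment(s) drawn

Answer: 45.647 1.055 228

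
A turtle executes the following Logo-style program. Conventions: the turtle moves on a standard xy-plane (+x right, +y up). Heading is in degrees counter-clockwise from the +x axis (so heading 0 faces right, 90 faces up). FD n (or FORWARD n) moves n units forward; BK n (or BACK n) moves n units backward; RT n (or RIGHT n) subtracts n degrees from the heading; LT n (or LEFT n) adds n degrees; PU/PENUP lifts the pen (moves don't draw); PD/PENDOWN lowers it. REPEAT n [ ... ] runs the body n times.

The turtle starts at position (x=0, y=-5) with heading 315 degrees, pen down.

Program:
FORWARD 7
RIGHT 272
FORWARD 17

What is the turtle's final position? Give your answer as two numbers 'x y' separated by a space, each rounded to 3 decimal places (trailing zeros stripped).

Answer: 17.383 1.644

Derivation:
Executing turtle program step by step:
Start: pos=(0,-5), heading=315, pen down
FD 7: (0,-5) -> (4.95,-9.95) [heading=315, draw]
RT 272: heading 315 -> 43
FD 17: (4.95,-9.95) -> (17.383,1.644) [heading=43, draw]
Final: pos=(17.383,1.644), heading=43, 2 segment(s) drawn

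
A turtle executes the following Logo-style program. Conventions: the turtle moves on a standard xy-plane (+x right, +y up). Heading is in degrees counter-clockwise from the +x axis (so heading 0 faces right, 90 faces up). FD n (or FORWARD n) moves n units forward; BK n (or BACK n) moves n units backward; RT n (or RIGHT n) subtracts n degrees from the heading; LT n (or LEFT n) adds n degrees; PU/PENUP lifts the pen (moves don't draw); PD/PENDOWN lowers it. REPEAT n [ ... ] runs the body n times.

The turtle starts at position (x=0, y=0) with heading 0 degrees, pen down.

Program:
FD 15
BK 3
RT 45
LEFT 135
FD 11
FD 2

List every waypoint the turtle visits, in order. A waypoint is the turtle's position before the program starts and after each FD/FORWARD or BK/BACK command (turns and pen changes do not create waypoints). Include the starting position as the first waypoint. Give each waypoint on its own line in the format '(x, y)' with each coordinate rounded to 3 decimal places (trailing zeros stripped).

Answer: (0, 0)
(15, 0)
(12, 0)
(12, 11)
(12, 13)

Derivation:
Executing turtle program step by step:
Start: pos=(0,0), heading=0, pen down
FD 15: (0,0) -> (15,0) [heading=0, draw]
BK 3: (15,0) -> (12,0) [heading=0, draw]
RT 45: heading 0 -> 315
LT 135: heading 315 -> 90
FD 11: (12,0) -> (12,11) [heading=90, draw]
FD 2: (12,11) -> (12,13) [heading=90, draw]
Final: pos=(12,13), heading=90, 4 segment(s) drawn
Waypoints (5 total):
(0, 0)
(15, 0)
(12, 0)
(12, 11)
(12, 13)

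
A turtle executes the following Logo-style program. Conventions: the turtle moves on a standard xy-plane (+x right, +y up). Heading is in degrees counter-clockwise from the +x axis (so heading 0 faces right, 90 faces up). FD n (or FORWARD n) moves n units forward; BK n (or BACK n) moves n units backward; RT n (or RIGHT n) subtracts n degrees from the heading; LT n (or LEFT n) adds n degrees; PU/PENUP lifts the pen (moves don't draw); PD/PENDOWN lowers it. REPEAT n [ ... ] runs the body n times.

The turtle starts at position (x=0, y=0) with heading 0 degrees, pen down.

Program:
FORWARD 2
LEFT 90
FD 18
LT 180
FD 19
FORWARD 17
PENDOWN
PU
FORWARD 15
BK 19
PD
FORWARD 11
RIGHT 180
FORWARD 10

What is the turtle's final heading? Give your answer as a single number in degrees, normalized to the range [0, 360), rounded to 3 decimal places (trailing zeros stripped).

Executing turtle program step by step:
Start: pos=(0,0), heading=0, pen down
FD 2: (0,0) -> (2,0) [heading=0, draw]
LT 90: heading 0 -> 90
FD 18: (2,0) -> (2,18) [heading=90, draw]
LT 180: heading 90 -> 270
FD 19: (2,18) -> (2,-1) [heading=270, draw]
FD 17: (2,-1) -> (2,-18) [heading=270, draw]
PD: pen down
PU: pen up
FD 15: (2,-18) -> (2,-33) [heading=270, move]
BK 19: (2,-33) -> (2,-14) [heading=270, move]
PD: pen down
FD 11: (2,-14) -> (2,-25) [heading=270, draw]
RT 180: heading 270 -> 90
FD 10: (2,-25) -> (2,-15) [heading=90, draw]
Final: pos=(2,-15), heading=90, 6 segment(s) drawn

Answer: 90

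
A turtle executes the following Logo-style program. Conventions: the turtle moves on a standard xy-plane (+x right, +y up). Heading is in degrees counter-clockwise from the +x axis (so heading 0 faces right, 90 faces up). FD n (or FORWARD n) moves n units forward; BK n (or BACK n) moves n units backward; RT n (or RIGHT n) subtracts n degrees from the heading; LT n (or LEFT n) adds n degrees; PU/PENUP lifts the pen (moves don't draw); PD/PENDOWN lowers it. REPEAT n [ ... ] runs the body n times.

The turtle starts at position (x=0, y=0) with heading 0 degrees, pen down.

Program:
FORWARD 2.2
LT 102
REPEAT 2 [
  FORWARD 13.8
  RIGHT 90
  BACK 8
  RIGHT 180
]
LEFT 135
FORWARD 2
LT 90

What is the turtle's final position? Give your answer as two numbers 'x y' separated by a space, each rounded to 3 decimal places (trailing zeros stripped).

Answer: -19.24 2.818

Derivation:
Executing turtle program step by step:
Start: pos=(0,0), heading=0, pen down
FD 2.2: (0,0) -> (2.2,0) [heading=0, draw]
LT 102: heading 0 -> 102
REPEAT 2 [
  -- iteration 1/2 --
  FD 13.8: (2.2,0) -> (-0.669,13.498) [heading=102, draw]
  RT 90: heading 102 -> 12
  BK 8: (-0.669,13.498) -> (-8.494,11.835) [heading=12, draw]
  RT 180: heading 12 -> 192
  -- iteration 2/2 --
  FD 13.8: (-8.494,11.835) -> (-21.993,8.966) [heading=192, draw]
  RT 90: heading 192 -> 102
  BK 8: (-21.993,8.966) -> (-20.33,1.141) [heading=102, draw]
  RT 180: heading 102 -> 282
]
LT 135: heading 282 -> 57
FD 2: (-20.33,1.141) -> (-19.24,2.818) [heading=57, draw]
LT 90: heading 57 -> 147
Final: pos=(-19.24,2.818), heading=147, 6 segment(s) drawn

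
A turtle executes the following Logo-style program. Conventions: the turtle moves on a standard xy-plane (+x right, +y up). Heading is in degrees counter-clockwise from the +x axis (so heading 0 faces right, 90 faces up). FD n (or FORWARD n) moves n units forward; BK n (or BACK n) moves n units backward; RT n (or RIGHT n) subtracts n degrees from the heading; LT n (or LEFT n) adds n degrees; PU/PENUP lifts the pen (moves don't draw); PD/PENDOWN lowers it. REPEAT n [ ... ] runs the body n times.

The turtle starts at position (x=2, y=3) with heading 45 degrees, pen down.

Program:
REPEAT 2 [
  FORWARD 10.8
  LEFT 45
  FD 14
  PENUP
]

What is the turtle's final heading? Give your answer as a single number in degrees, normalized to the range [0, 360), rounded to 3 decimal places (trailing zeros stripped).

Executing turtle program step by step:
Start: pos=(2,3), heading=45, pen down
REPEAT 2 [
  -- iteration 1/2 --
  FD 10.8: (2,3) -> (9.637,10.637) [heading=45, draw]
  LT 45: heading 45 -> 90
  FD 14: (9.637,10.637) -> (9.637,24.637) [heading=90, draw]
  PU: pen up
  -- iteration 2/2 --
  FD 10.8: (9.637,24.637) -> (9.637,35.437) [heading=90, move]
  LT 45: heading 90 -> 135
  FD 14: (9.637,35.437) -> (-0.263,45.336) [heading=135, move]
  PU: pen up
]
Final: pos=(-0.263,45.336), heading=135, 2 segment(s) drawn

Answer: 135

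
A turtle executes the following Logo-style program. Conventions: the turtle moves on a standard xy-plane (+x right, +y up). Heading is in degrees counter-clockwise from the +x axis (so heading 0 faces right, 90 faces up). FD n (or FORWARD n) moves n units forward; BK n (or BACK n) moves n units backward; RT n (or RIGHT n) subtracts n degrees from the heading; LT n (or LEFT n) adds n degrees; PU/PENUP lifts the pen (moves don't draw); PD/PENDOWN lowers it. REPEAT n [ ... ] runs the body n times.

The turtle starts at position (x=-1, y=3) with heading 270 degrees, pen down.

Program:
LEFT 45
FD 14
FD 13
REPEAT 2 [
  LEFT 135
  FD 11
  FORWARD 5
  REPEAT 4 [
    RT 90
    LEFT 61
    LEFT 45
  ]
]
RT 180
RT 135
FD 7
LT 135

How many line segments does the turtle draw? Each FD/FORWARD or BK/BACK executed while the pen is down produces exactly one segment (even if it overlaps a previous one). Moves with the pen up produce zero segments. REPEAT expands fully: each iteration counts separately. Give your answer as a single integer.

Executing turtle program step by step:
Start: pos=(-1,3), heading=270, pen down
LT 45: heading 270 -> 315
FD 14: (-1,3) -> (8.899,-6.899) [heading=315, draw]
FD 13: (8.899,-6.899) -> (18.092,-16.092) [heading=315, draw]
REPEAT 2 [
  -- iteration 1/2 --
  LT 135: heading 315 -> 90
  FD 11: (18.092,-16.092) -> (18.092,-5.092) [heading=90, draw]
  FD 5: (18.092,-5.092) -> (18.092,-0.092) [heading=90, draw]
  REPEAT 4 [
    -- iteration 1/4 --
    RT 90: heading 90 -> 0
    LT 61: heading 0 -> 61
    LT 45: heading 61 -> 106
    -- iteration 2/4 --
    RT 90: heading 106 -> 16
    LT 61: heading 16 -> 77
    LT 45: heading 77 -> 122
    -- iteration 3/4 --
    RT 90: heading 122 -> 32
    LT 61: heading 32 -> 93
    LT 45: heading 93 -> 138
    -- iteration 4/4 --
    RT 90: heading 138 -> 48
    LT 61: heading 48 -> 109
    LT 45: heading 109 -> 154
  ]
  -- iteration 2/2 --
  LT 135: heading 154 -> 289
  FD 11: (18.092,-0.092) -> (21.673,-10.493) [heading=289, draw]
  FD 5: (21.673,-10.493) -> (23.301,-15.22) [heading=289, draw]
  REPEAT 4 [
    -- iteration 1/4 --
    RT 90: heading 289 -> 199
    LT 61: heading 199 -> 260
    LT 45: heading 260 -> 305
    -- iteration 2/4 --
    RT 90: heading 305 -> 215
    LT 61: heading 215 -> 276
    LT 45: heading 276 -> 321
    -- iteration 3/4 --
    RT 90: heading 321 -> 231
    LT 61: heading 231 -> 292
    LT 45: heading 292 -> 337
    -- iteration 4/4 --
    RT 90: heading 337 -> 247
    LT 61: heading 247 -> 308
    LT 45: heading 308 -> 353
  ]
]
RT 180: heading 353 -> 173
RT 135: heading 173 -> 38
FD 7: (23.301,-15.22) -> (28.817,-10.911) [heading=38, draw]
LT 135: heading 38 -> 173
Final: pos=(28.817,-10.911), heading=173, 7 segment(s) drawn
Segments drawn: 7

Answer: 7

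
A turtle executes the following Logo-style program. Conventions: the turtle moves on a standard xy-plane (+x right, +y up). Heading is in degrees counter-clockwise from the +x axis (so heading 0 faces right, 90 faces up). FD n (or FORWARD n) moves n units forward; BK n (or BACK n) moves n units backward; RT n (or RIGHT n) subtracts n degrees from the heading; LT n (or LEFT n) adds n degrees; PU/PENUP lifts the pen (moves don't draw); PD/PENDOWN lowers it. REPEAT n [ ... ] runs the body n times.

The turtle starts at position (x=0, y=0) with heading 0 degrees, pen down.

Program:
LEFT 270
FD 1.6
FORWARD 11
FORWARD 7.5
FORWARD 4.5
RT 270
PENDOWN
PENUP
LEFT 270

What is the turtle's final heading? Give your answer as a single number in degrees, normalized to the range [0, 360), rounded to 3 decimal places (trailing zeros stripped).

Executing turtle program step by step:
Start: pos=(0,0), heading=0, pen down
LT 270: heading 0 -> 270
FD 1.6: (0,0) -> (0,-1.6) [heading=270, draw]
FD 11: (0,-1.6) -> (0,-12.6) [heading=270, draw]
FD 7.5: (0,-12.6) -> (0,-20.1) [heading=270, draw]
FD 4.5: (0,-20.1) -> (0,-24.6) [heading=270, draw]
RT 270: heading 270 -> 0
PD: pen down
PU: pen up
LT 270: heading 0 -> 270
Final: pos=(0,-24.6), heading=270, 4 segment(s) drawn

Answer: 270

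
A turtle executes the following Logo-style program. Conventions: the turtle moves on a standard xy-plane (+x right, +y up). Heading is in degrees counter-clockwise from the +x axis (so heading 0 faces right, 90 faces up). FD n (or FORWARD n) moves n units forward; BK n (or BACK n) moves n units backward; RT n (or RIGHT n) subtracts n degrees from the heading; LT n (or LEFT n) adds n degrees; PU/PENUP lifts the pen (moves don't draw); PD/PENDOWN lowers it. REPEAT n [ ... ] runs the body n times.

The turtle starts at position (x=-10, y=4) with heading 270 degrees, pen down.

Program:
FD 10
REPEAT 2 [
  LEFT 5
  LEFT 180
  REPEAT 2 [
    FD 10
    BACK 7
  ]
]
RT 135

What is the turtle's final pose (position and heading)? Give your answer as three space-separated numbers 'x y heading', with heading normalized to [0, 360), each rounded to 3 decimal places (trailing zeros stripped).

Executing turtle program step by step:
Start: pos=(-10,4), heading=270, pen down
FD 10: (-10,4) -> (-10,-6) [heading=270, draw]
REPEAT 2 [
  -- iteration 1/2 --
  LT 5: heading 270 -> 275
  LT 180: heading 275 -> 95
  REPEAT 2 [
    -- iteration 1/2 --
    FD 10: (-10,-6) -> (-10.872,3.962) [heading=95, draw]
    BK 7: (-10.872,3.962) -> (-10.261,-3.011) [heading=95, draw]
    -- iteration 2/2 --
    FD 10: (-10.261,-3.011) -> (-11.133,6.951) [heading=95, draw]
    BK 7: (-11.133,6.951) -> (-10.523,-0.023) [heading=95, draw]
  ]
  -- iteration 2/2 --
  LT 5: heading 95 -> 100
  LT 180: heading 100 -> 280
  REPEAT 2 [
    -- iteration 1/2 --
    FD 10: (-10.523,-0.023) -> (-8.786,-9.871) [heading=280, draw]
    BK 7: (-8.786,-9.871) -> (-10.002,-2.977) [heading=280, draw]
    -- iteration 2/2 --
    FD 10: (-10.002,-2.977) -> (-8.266,-12.825) [heading=280, draw]
    BK 7: (-8.266,-12.825) -> (-9.481,-5.932) [heading=280, draw]
  ]
]
RT 135: heading 280 -> 145
Final: pos=(-9.481,-5.932), heading=145, 9 segment(s) drawn

Answer: -9.481 -5.932 145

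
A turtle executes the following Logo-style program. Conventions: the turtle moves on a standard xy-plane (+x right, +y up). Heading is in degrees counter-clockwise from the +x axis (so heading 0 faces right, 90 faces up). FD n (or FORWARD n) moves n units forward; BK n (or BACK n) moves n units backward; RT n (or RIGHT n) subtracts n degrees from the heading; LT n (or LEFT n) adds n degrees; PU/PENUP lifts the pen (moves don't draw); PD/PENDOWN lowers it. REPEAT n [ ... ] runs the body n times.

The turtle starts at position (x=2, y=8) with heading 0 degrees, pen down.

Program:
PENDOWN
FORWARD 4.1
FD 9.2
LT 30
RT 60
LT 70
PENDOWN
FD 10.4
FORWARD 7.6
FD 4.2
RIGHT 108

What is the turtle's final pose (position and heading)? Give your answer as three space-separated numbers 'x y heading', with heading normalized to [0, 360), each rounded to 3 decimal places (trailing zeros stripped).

Executing turtle program step by step:
Start: pos=(2,8), heading=0, pen down
PD: pen down
FD 4.1: (2,8) -> (6.1,8) [heading=0, draw]
FD 9.2: (6.1,8) -> (15.3,8) [heading=0, draw]
LT 30: heading 0 -> 30
RT 60: heading 30 -> 330
LT 70: heading 330 -> 40
PD: pen down
FD 10.4: (15.3,8) -> (23.267,14.685) [heading=40, draw]
FD 7.6: (23.267,14.685) -> (29.089,19.57) [heading=40, draw]
FD 4.2: (29.089,19.57) -> (32.306,22.27) [heading=40, draw]
RT 108: heading 40 -> 292
Final: pos=(32.306,22.27), heading=292, 5 segment(s) drawn

Answer: 32.306 22.27 292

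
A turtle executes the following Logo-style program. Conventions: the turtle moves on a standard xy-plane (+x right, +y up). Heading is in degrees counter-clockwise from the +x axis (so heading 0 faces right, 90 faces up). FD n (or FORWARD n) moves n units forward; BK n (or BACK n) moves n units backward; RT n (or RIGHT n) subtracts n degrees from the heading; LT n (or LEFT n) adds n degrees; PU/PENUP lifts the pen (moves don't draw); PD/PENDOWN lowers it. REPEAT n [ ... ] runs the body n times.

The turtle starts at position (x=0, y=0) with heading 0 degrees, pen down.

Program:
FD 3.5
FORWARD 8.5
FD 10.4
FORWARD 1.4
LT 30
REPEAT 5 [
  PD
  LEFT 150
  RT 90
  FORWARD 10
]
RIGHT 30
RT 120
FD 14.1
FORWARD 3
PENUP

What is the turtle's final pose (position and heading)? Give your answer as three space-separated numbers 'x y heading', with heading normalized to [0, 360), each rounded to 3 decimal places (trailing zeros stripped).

Executing turtle program step by step:
Start: pos=(0,0), heading=0, pen down
FD 3.5: (0,0) -> (3.5,0) [heading=0, draw]
FD 8.5: (3.5,0) -> (12,0) [heading=0, draw]
FD 10.4: (12,0) -> (22.4,0) [heading=0, draw]
FD 1.4: (22.4,0) -> (23.8,0) [heading=0, draw]
LT 30: heading 0 -> 30
REPEAT 5 [
  -- iteration 1/5 --
  PD: pen down
  LT 150: heading 30 -> 180
  RT 90: heading 180 -> 90
  FD 10: (23.8,0) -> (23.8,10) [heading=90, draw]
  -- iteration 2/5 --
  PD: pen down
  LT 150: heading 90 -> 240
  RT 90: heading 240 -> 150
  FD 10: (23.8,10) -> (15.14,15) [heading=150, draw]
  -- iteration 3/5 --
  PD: pen down
  LT 150: heading 150 -> 300
  RT 90: heading 300 -> 210
  FD 10: (15.14,15) -> (6.479,10) [heading=210, draw]
  -- iteration 4/5 --
  PD: pen down
  LT 150: heading 210 -> 0
  RT 90: heading 0 -> 270
  FD 10: (6.479,10) -> (6.479,0) [heading=270, draw]
  -- iteration 5/5 --
  PD: pen down
  LT 150: heading 270 -> 60
  RT 90: heading 60 -> 330
  FD 10: (6.479,0) -> (15.14,-5) [heading=330, draw]
]
RT 30: heading 330 -> 300
RT 120: heading 300 -> 180
FD 14.1: (15.14,-5) -> (1.04,-5) [heading=180, draw]
FD 3: (1.04,-5) -> (-1.96,-5) [heading=180, draw]
PU: pen up
Final: pos=(-1.96,-5), heading=180, 11 segment(s) drawn

Answer: -1.96 -5 180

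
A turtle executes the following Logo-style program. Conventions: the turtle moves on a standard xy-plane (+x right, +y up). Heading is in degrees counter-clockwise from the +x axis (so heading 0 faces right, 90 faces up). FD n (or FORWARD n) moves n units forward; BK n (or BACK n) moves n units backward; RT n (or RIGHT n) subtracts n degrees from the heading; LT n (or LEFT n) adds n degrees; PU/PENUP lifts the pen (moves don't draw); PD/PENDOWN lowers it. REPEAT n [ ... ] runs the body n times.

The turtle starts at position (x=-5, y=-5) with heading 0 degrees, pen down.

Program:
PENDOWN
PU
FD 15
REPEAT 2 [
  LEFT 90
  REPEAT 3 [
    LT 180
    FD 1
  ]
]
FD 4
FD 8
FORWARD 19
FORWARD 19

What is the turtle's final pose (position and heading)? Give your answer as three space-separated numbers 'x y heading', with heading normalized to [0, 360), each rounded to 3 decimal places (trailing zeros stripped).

Executing turtle program step by step:
Start: pos=(-5,-5), heading=0, pen down
PD: pen down
PU: pen up
FD 15: (-5,-5) -> (10,-5) [heading=0, move]
REPEAT 2 [
  -- iteration 1/2 --
  LT 90: heading 0 -> 90
  REPEAT 3 [
    -- iteration 1/3 --
    LT 180: heading 90 -> 270
    FD 1: (10,-5) -> (10,-6) [heading=270, move]
    -- iteration 2/3 --
    LT 180: heading 270 -> 90
    FD 1: (10,-6) -> (10,-5) [heading=90, move]
    -- iteration 3/3 --
    LT 180: heading 90 -> 270
    FD 1: (10,-5) -> (10,-6) [heading=270, move]
  ]
  -- iteration 2/2 --
  LT 90: heading 270 -> 0
  REPEAT 3 [
    -- iteration 1/3 --
    LT 180: heading 0 -> 180
    FD 1: (10,-6) -> (9,-6) [heading=180, move]
    -- iteration 2/3 --
    LT 180: heading 180 -> 0
    FD 1: (9,-6) -> (10,-6) [heading=0, move]
    -- iteration 3/3 --
    LT 180: heading 0 -> 180
    FD 1: (10,-6) -> (9,-6) [heading=180, move]
  ]
]
FD 4: (9,-6) -> (5,-6) [heading=180, move]
FD 8: (5,-6) -> (-3,-6) [heading=180, move]
FD 19: (-3,-6) -> (-22,-6) [heading=180, move]
FD 19: (-22,-6) -> (-41,-6) [heading=180, move]
Final: pos=(-41,-6), heading=180, 0 segment(s) drawn

Answer: -41 -6 180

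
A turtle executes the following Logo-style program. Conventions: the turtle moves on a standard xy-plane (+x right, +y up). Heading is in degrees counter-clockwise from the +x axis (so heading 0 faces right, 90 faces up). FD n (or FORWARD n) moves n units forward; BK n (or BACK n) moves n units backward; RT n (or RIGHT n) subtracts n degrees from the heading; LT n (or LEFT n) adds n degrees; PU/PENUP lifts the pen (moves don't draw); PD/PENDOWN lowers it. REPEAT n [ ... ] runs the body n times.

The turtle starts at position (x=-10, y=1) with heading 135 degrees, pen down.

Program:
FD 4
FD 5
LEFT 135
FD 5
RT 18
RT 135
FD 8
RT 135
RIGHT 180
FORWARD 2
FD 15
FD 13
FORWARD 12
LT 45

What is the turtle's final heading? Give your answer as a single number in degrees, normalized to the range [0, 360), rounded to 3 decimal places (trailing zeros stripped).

Answer: 207

Derivation:
Executing turtle program step by step:
Start: pos=(-10,1), heading=135, pen down
FD 4: (-10,1) -> (-12.828,3.828) [heading=135, draw]
FD 5: (-12.828,3.828) -> (-16.364,7.364) [heading=135, draw]
LT 135: heading 135 -> 270
FD 5: (-16.364,7.364) -> (-16.364,2.364) [heading=270, draw]
RT 18: heading 270 -> 252
RT 135: heading 252 -> 117
FD 8: (-16.364,2.364) -> (-19.996,9.492) [heading=117, draw]
RT 135: heading 117 -> 342
RT 180: heading 342 -> 162
FD 2: (-19.996,9.492) -> (-21.898,10.11) [heading=162, draw]
FD 15: (-21.898,10.11) -> (-36.164,14.745) [heading=162, draw]
FD 13: (-36.164,14.745) -> (-48.528,18.763) [heading=162, draw]
FD 12: (-48.528,18.763) -> (-59.94,22.471) [heading=162, draw]
LT 45: heading 162 -> 207
Final: pos=(-59.94,22.471), heading=207, 8 segment(s) drawn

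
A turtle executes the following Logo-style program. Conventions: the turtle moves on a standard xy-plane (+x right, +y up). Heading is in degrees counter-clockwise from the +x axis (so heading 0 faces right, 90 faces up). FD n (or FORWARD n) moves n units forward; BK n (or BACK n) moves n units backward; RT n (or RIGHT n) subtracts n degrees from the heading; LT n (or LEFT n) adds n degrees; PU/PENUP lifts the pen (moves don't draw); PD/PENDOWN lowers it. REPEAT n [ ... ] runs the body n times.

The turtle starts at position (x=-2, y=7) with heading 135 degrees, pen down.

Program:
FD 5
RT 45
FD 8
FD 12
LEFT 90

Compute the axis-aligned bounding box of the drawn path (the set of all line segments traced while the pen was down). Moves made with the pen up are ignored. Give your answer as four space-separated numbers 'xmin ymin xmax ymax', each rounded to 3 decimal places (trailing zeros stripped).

Answer: -5.536 7 -2 30.536

Derivation:
Executing turtle program step by step:
Start: pos=(-2,7), heading=135, pen down
FD 5: (-2,7) -> (-5.536,10.536) [heading=135, draw]
RT 45: heading 135 -> 90
FD 8: (-5.536,10.536) -> (-5.536,18.536) [heading=90, draw]
FD 12: (-5.536,18.536) -> (-5.536,30.536) [heading=90, draw]
LT 90: heading 90 -> 180
Final: pos=(-5.536,30.536), heading=180, 3 segment(s) drawn

Segment endpoints: x in {-5.536, -5.536, -5.536, -2}, y in {7, 10.536, 18.536, 30.536}
xmin=-5.536, ymin=7, xmax=-2, ymax=30.536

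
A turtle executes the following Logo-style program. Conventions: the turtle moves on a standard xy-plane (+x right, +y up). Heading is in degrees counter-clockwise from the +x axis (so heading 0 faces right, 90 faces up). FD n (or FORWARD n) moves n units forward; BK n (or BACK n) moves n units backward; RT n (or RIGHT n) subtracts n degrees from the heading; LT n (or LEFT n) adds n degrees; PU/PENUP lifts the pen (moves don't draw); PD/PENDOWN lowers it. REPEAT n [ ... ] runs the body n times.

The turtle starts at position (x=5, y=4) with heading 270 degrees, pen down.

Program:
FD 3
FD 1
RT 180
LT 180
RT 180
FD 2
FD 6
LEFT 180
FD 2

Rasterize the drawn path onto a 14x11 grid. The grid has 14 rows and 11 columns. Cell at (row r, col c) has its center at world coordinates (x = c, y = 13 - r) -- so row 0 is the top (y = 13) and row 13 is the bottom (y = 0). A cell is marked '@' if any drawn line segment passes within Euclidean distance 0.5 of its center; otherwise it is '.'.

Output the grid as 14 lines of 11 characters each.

Answer: ...........
...........
...........
...........
...........
.....@.....
.....@.....
.....@.....
.....@.....
.....@.....
.....@.....
.....@.....
.....@.....
.....@.....

Derivation:
Segment 0: (5,4) -> (5,1)
Segment 1: (5,1) -> (5,0)
Segment 2: (5,0) -> (5,2)
Segment 3: (5,2) -> (5,8)
Segment 4: (5,8) -> (5,6)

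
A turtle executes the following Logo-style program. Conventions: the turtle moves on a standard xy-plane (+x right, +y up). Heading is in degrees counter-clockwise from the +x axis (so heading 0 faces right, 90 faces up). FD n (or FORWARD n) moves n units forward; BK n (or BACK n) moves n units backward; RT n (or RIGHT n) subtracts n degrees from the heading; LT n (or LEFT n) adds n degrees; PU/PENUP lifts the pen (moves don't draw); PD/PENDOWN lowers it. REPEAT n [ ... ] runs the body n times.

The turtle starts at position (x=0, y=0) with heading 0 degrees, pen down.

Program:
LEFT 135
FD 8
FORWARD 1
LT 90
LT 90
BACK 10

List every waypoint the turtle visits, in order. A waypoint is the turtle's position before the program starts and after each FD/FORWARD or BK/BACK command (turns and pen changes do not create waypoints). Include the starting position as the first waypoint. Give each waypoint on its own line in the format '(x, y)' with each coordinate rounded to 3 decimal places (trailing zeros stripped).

Executing turtle program step by step:
Start: pos=(0,0), heading=0, pen down
LT 135: heading 0 -> 135
FD 8: (0,0) -> (-5.657,5.657) [heading=135, draw]
FD 1: (-5.657,5.657) -> (-6.364,6.364) [heading=135, draw]
LT 90: heading 135 -> 225
LT 90: heading 225 -> 315
BK 10: (-6.364,6.364) -> (-13.435,13.435) [heading=315, draw]
Final: pos=(-13.435,13.435), heading=315, 3 segment(s) drawn
Waypoints (4 total):
(0, 0)
(-5.657, 5.657)
(-6.364, 6.364)
(-13.435, 13.435)

Answer: (0, 0)
(-5.657, 5.657)
(-6.364, 6.364)
(-13.435, 13.435)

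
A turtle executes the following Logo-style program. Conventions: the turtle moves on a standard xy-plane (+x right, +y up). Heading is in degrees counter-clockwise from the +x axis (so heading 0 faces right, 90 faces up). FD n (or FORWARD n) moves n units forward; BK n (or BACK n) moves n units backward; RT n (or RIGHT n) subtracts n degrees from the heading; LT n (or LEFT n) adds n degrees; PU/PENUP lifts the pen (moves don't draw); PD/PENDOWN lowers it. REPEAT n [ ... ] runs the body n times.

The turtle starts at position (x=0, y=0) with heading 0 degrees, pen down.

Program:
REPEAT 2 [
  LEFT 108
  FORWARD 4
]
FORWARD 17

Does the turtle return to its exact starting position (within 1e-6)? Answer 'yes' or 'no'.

Executing turtle program step by step:
Start: pos=(0,0), heading=0, pen down
REPEAT 2 [
  -- iteration 1/2 --
  LT 108: heading 0 -> 108
  FD 4: (0,0) -> (-1.236,3.804) [heading=108, draw]
  -- iteration 2/2 --
  LT 108: heading 108 -> 216
  FD 4: (-1.236,3.804) -> (-4.472,1.453) [heading=216, draw]
]
FD 17: (-4.472,1.453) -> (-18.225,-8.539) [heading=216, draw]
Final: pos=(-18.225,-8.539), heading=216, 3 segment(s) drawn

Start position: (0, 0)
Final position: (-18.225, -8.539)
Distance = 20.127; >= 1e-6 -> NOT closed

Answer: no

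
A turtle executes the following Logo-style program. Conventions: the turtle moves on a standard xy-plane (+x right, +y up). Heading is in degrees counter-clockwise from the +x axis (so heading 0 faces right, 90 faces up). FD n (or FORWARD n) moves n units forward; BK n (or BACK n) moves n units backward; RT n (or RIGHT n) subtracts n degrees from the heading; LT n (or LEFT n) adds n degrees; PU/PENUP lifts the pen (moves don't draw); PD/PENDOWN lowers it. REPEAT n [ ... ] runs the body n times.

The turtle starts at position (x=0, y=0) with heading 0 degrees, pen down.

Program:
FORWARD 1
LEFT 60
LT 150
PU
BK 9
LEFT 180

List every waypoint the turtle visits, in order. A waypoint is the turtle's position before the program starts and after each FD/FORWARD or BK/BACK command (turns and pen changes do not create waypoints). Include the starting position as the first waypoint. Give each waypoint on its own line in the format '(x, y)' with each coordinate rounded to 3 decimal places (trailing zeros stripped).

Answer: (0, 0)
(1, 0)
(8.794, 4.5)

Derivation:
Executing turtle program step by step:
Start: pos=(0,0), heading=0, pen down
FD 1: (0,0) -> (1,0) [heading=0, draw]
LT 60: heading 0 -> 60
LT 150: heading 60 -> 210
PU: pen up
BK 9: (1,0) -> (8.794,4.5) [heading=210, move]
LT 180: heading 210 -> 30
Final: pos=(8.794,4.5), heading=30, 1 segment(s) drawn
Waypoints (3 total):
(0, 0)
(1, 0)
(8.794, 4.5)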